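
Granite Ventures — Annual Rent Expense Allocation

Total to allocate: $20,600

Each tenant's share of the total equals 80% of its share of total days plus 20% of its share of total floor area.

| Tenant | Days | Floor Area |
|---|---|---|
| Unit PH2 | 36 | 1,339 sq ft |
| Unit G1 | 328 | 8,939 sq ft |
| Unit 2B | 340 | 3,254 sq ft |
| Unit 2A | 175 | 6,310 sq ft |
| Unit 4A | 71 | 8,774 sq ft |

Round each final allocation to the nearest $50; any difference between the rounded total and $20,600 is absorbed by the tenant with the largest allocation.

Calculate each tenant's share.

Unit PH2: $800 · Unit G1: $7,000 · Unit 2B: $6,350 · Unit 2A: $3,950 · Unit 4A: $2,500

Days total 950; floor area total 28,616.
Blended shares (80% days + 20% floor area): Unit PH2 0.0397; Unit G1 0.3387; Unit 2B 0.3091; Unit 2A 0.1915; Unit 4A 0.1211.
Pro-rata amounts: Unit PH2 817.29; Unit G1 6,976.93; Unit 2B 6,366.60; Unit 2A 3,944.27; Unit 4A 2,494.90.
After rounding ($50): Unit PH2 $800; Unit G1 $7,000; Unit 2B $6,350; Unit 2A $3,950; Unit 4A $2,500. Sum = $20,600.
No rounding difference to absorb.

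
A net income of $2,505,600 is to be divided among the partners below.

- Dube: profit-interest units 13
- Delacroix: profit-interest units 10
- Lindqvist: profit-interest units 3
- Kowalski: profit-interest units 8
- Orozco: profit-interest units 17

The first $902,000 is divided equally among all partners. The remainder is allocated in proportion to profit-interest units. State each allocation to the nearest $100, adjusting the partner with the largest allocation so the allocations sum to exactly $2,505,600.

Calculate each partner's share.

Dube: $589,200; Delacroix: $494,800; Lindqvist: $274,700; Kowalski: $431,900; Orozco: $715,000

First tranche $902,000 split equally: $180,400 each.
Remainder $1,603,600 by profit-interest units (total 51): Dube 408,760.78 → $408,800; Delacroix 314,431.37 → $314,400; Lindqvist 94,329.41 → $94,300; Kowalski 251,545.10 → $251,500; Orozco 534,533.33 → $534,500.
Rounding difference +$100 on remainder applied to Orozco.
Totals: Dube $180,400 + $408,800 = $589,200; Delacroix $180,400 + $314,400 = $494,800; Lindqvist $180,400 + $94,300 = $274,700; Kowalski $180,400 + $251,500 = $431,900; Orozco $180,400 + $534,600 = $715,000.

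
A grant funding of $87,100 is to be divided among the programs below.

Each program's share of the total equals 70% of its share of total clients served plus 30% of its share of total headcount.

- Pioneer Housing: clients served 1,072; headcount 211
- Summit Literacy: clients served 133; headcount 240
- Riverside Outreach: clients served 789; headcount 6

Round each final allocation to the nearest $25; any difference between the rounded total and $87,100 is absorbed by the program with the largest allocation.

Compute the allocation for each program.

Pioneer Housing: $44,825 · Summit Literacy: $17,800 · Riverside Outreach: $24,475

Clients served total 1,994; headcount total 457.
Composite weights (70% clients served + 30% headcount): Pioneer Housing 0.5148; Summit Literacy 0.2042; Riverside Outreach 0.2809.
Pro-rata amounts: Pioneer Housing 44,842.65; Summit Literacy 17,789.24; Riverside Outreach 24,468.10.
Rounded to nearest $25: Pioneer Housing $44,850; Summit Literacy $17,800; Riverside Outreach $24,475. Sum = $87,125.
Difference $87,100 − $87,125 = −$25 applied to largest allocation (Pioneer Housing): Pioneer Housing becomes $44,825.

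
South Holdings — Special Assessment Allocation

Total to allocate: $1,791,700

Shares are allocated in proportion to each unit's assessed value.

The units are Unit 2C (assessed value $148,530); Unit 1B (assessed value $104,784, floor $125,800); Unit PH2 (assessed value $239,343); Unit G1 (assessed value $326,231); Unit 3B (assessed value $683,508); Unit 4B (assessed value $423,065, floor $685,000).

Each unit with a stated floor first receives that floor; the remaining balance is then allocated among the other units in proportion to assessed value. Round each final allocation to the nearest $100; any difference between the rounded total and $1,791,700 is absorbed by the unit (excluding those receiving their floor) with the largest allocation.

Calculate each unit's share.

Unit 2C: $104,200 · Unit 1B: $125,800 · Unit PH2: $168,000 · Unit G1: $229,000 · Unit 3B: $479,700 · Unit 4B: $685,000

Minimums first: Unit 1B $125,800; Unit 4B $685,000. Remaining pool $980,900.
Remaining pool split over remaining assessed value 1,397,612: Unit 2C 104,244.29 → $104,200; Unit PH2 167,980.49 → $168,000; Unit G1 228,961.96 → $229,000; Unit 3B 479,713.25 → $479,700.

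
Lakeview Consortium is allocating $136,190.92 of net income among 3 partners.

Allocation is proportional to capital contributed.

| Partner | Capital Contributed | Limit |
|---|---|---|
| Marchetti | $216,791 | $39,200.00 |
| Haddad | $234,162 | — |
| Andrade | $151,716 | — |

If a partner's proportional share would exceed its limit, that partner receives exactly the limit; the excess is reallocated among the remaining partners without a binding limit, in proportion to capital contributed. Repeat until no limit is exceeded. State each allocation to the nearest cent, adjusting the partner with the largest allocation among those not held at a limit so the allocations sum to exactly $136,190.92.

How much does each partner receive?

Marchetti: $39,200.00 · Haddad: $58,856.91 · Andrade: $38,134.01

Sum of capital contributed: 602,669.
Proportional shares (ignoring caps): Marchetti 48,990.3508; Haddad 52,915.8430; Andrade 34,284.7261.
Held at cap: Marchetti ($39,200.00); balance $96,990.92 reallocated over remaining capital contributed 385,878.
Shares after redistribution: Haddad 58,856.9128 → $58,856.91; Andrade 38,134.0072 → $38,134.01.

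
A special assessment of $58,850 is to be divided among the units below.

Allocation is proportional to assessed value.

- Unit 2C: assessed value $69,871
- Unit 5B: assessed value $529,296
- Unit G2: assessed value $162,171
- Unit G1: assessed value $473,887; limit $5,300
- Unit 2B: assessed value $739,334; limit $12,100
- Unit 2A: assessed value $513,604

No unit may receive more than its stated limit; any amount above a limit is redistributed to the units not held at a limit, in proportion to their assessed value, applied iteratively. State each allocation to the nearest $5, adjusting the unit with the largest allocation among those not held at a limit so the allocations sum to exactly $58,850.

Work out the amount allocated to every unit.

Unit 2C: $2,270 · Unit 5B: $17,210 · Unit G2: $5,270 · Unit G1: $5,300 · Unit 2B: $12,100 · Unit 2A: $16,700

Assessed value total: 2,488,163.
Unconstrained shares: Unit 2C 1,652.59; Unit 5B 12,518.90; Unit G2 3,835.67; Unit G1 11,208.37; Unit 2B 17,486.72; Unit 2A 12,147.76.
Cap binds for Unit G1 ($5,300), Unit 2B ($12,100); residual $41,450 reallocated over remaining assessed value 1,274,942.
Redistributed shares: Unit 2C 2,271.60 → $2,270; Unit 5B 17,208.09 → $17,210; Unit G2 5,272.39 → $5,270; Unit 2A 16,697.92 → $16,700.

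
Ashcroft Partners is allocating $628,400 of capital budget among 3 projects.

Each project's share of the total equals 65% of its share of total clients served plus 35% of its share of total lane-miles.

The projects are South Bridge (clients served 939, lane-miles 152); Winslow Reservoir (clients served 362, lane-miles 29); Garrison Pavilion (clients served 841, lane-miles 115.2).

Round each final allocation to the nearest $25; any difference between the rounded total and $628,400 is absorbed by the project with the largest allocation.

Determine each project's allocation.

South Bridge: $291,925; Winslow Reservoir: $90,575; Garrison Pavilion: $245,900

Totals — clients served 2,142, lane-miles 296.2.
Combined weights (65% clients served + 35% lane-miles): South Bridge 0.4646; Winslow Reservoir 0.1441; Garrison Pavilion 0.3913.
Proportional shares: South Bridge 291,924.70; Winslow Reservoir 90,563.75; Garrison Pavilion 245,911.56.
Rounded to nearest $25: South Bridge $291,925; Winslow Reservoir $90,575; Garrison Pavilion $245,900. Sum = $628,400.
Rounded total matches; no reconciliation needed.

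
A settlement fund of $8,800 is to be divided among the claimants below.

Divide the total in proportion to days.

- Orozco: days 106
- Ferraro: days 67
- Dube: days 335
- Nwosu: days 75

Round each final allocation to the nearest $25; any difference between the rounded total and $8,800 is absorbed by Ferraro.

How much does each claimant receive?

Orozco: $1,600 | Ferraro: $1,025 | Dube: $5,050 | Nwosu: $1,125

Sum of days: 583.
Proportional shares: Orozco 106/583 × $8,800 = 1,600.00; Ferraro 67/583 × $8,800 = 1,011.32; Dube 335/583 × $8,800 = 5,056.60; Nwosu 75/583 × $8,800 = 1,132.08.
At nearest $25: Orozco $1,600; Ferraro $1,000; Dube $5,050; Nwosu $1,125. Sum = $8,775.
Difference $8,800 − $8,775 = +$25 applied to Ferraro: Ferraro becomes $1,025.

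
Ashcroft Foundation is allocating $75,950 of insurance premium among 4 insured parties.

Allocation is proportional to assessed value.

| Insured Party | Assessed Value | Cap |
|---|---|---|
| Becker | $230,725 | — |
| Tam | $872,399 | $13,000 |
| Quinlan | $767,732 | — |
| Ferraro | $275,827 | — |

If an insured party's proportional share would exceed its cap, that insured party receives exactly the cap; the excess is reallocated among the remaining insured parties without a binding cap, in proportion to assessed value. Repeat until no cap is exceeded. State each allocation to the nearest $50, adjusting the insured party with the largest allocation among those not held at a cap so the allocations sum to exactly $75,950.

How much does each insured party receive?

Total assessed value = 2,146,683.
Unconstrained shares: Becker 8,163.09; Tam 30,865.62; Quinlan 27,162.49; Ferraro 9,758.80.
Held at cap: Tam ($13,000); residual $62,950 reallocated over remaining assessed value 1,274,284.
Redistributed shares: Becker 11,397.88 → $11,400; Quinlan 37,926.18 → $37,950; Ferraro 13,625.93 → $13,650.
Rounding difference −$50 applied to Quinlan → $37,900.

Becker: $11,400; Tam: $13,000; Quinlan: $37,900; Ferraro: $13,650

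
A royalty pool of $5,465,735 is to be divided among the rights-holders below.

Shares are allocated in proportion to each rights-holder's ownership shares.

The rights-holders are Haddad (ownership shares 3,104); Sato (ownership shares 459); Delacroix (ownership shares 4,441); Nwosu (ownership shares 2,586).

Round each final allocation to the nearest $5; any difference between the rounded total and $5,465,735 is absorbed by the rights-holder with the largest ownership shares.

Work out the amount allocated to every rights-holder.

Haddad: $1,602,045 | Sato: $236,900 | Delacroix: $2,292,100 | Nwosu: $1,334,690

Sum of ownership shares: 3,104 + 459 + 4,441 + 2,586 = 10,590.
Unrounded shares: Haddad 1,602,043.57; Sato 236,900.13; Delacroix 2,292,099.07; Nwosu 1,334,692.23.
At nearest $5: Haddad $1,602,045; Sato $236,900; Delacroix $2,292,100; Nwosu $1,334,690. Sum = $5,465,735.
Sum already equals the total — no adjustment.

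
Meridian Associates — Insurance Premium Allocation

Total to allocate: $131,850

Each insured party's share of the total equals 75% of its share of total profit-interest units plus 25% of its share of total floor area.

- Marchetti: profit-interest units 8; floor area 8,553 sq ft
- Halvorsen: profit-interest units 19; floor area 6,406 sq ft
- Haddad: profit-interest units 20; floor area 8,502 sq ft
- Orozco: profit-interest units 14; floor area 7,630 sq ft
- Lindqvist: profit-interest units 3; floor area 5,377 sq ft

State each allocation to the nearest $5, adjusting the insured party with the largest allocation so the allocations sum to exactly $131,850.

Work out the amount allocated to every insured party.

Totals — profit-interest units 64, floor area 36,468.
Composite weights (75% profit-interest units + 25% floor area): Marchetti 0.1524; Halvorsen 0.2666; Haddad 0.2927; Orozco 0.2164; Lindqvist 0.0720.
Pro-rata amounts: Marchetti 20,091.78; Halvorsen 35,147.45; Haddad 38,587.09; Orozco 28,528.20; Lindqvist 9,495.49.
Rounded to nearest $5: Marchetti $20,090; Halvorsen $35,145; Haddad $38,585; Orozco $28,530; Lindqvist $9,495. Sum = $131,845.
Difference $131,850 − $131,845 = +$5 applied to largest allocation (Haddad): Haddad becomes $38,590.

Marchetti: $20,090; Halvorsen: $35,145; Haddad: $38,590; Orozco: $28,530; Lindqvist: $9,495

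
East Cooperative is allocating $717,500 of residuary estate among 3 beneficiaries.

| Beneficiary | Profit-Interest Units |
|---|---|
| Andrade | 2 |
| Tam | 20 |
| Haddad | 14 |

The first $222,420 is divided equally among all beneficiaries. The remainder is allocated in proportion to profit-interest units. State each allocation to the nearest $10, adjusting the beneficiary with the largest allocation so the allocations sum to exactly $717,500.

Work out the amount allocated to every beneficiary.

Equal tier: $222,420 ÷ 3 = $74,140 apiece.
Remainder $495,080 by profit-interest units (total 36): Andrade 27,504.44 → $27,500; Tam 275,044.44 → $275,040; Haddad 192,531.11 → $192,530.
Rounding difference +$10 on remainder applied to Tam.
Totals: Andrade $74,140 + $27,500 = $101,640; Tam $74,140 + $275,050 = $349,190; Haddad $74,140 + $192,530 = $266,670.

Andrade: $101,640 | Tam: $349,190 | Haddad: $266,670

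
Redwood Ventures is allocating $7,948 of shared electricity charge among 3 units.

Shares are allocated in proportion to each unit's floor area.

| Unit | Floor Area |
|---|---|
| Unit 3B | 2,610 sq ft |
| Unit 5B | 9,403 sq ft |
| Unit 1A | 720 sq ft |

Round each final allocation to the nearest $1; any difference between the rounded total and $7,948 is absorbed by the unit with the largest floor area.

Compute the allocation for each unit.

Unit 3B: $1,629 | Unit 5B: $5,870 | Unit 1A: $449

Combined floor area = 12,733.
Pro-rata amounts: Unit 3B 2,610/12,733 × $7,948 = 1,629.17; Unit 5B 9,403/12,733 × $7,948 = 5,869.40; Unit 1A 720/12,733 × $7,948 = 449.43.
Rounded to nearest $1: Unit 3B $1,629; Unit 5B $5,869; Unit 1A $449. Sum = $7,947.
Difference $7,948 − $7,947 = +$1 applied to largest floor area (Unit 5B): Unit 5B becomes $5,870.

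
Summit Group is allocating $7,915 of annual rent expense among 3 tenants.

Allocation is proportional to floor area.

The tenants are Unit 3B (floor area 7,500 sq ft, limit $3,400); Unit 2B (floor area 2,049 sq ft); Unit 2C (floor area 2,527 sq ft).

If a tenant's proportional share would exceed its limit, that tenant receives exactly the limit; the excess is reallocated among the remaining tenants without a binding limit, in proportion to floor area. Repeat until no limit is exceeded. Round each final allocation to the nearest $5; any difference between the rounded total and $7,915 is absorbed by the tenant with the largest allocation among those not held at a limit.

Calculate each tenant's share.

Unit 3B: $3,400 · Unit 2B: $2,020 · Unit 2C: $2,495

Sum of floor area: 12,076.
Proportional shares (ignoring caps): Unit 3B 4,915.74; Unit 2B 1,342.98; Unit 2C 1,656.28.
Capped: Unit 3B ($3,400); remaining pool $4,515 reallocated over remaining floor area 4,576.
Redistributed shares: Unit 2B 2,021.69 → $2,020; Unit 2C 2,493.31 → $2,495.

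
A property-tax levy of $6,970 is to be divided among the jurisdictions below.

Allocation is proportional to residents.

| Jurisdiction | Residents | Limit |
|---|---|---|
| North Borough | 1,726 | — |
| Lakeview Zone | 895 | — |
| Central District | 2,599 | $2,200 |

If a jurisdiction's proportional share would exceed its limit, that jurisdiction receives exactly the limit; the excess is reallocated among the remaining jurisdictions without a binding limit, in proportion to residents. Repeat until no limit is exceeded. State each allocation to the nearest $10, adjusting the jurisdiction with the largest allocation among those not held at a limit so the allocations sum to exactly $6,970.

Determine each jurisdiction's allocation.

North Borough: $3,140 · Lakeview Zone: $1,630 · Central District: $2,200

Sum of residents: 5,220.
Pro-rata shares before constraints: North Borough 2,304.64; Lakeview Zone 1,195.05; Central District 3,470.31.
Held at cap: Central District ($2,200); remaining pool $4,770 reallocated over remaining residents 2,621.
Shares after redistribution: North Borough 3,141.18 → $3,140; Lakeview Zone 1,628.82 → $1,630.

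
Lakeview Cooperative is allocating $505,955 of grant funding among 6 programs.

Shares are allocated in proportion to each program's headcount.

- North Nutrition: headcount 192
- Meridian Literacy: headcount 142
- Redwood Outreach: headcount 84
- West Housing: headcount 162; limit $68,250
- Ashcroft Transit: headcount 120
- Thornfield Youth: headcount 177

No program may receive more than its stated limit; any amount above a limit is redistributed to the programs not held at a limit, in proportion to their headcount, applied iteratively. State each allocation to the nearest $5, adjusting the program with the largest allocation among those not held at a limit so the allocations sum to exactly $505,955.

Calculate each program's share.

Total headcount = 877.
Proportional shares (ignoring caps): North Nutrition 110,767.80; Meridian Literacy 81,922.02; Redwood Outreach 48,460.91; West Housing 93,460.33; Ashcroft Transit 69,229.87; Thornfield Youth 102,114.06.
Held at cap: West Housing ($68,250); remaining pool $437,705 reallocated over remaining headcount 715.
Shares after redistribution: North Nutrition 117,537.57 → $117,540; Meridian Literacy 86,928.83 → $86,930; Redwood Outreach 51,422.69 → $51,425; Ashcroft Transit 73,460.98 → $73,460; Thornfield Youth 108,354.94 → $108,355.
Rounding difference −$5 applied to North Nutrition → $117,535.

North Nutrition: $117,535 | Meridian Literacy: $86,930 | Redwood Outreach: $51,425 | West Housing: $68,250 | Ashcroft Transit: $73,460 | Thornfield Youth: $108,355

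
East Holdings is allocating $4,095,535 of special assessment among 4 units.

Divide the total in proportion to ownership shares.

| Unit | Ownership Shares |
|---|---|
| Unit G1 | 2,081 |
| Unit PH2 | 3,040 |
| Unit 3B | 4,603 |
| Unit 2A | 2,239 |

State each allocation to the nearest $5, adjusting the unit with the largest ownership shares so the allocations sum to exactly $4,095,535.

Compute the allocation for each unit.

Unit G1: $712,430 · Unit PH2: $1,040,745 · Unit 3B: $1,575,840 · Unit 2A: $766,520

Sum of ownership shares: 2,081 + 3,040 + 4,603 + 2,239 = 11,963.
Pro-rata amounts: Unit G1 712,430.69; Unit PH2 1,040,744.50; Unit 3B 1,575,837.80; Unit 2A 766,522.01.
Rounded to nearest $5: Unit G1 $712,430; Unit PH2 $1,040,745; Unit 3B $1,575,840; Unit 2A $766,520. Sum = $4,095,535.
No rounding difference to absorb.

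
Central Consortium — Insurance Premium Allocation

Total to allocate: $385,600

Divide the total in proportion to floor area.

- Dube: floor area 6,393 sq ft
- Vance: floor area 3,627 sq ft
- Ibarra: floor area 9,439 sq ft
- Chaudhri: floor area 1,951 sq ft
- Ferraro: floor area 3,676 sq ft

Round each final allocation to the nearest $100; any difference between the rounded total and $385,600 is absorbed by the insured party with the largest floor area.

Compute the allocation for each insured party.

Dube: $98,300; Vance: $55,800; Ibarra: $145,000; Chaudhri: $30,000; Ferraro: $56,500

Total floor area = 25,086.
Proportional shares: Dube 6,393/25,086 × $385,600 = 98,267.59; Vance 3,627/25,086 × $385,600 = 55,751.06; Ibarra 9,439/25,086 × $385,600 = 145,088.03; Chaudhri 1,951/25,086 × $385,600 = 29,989.06; Ferraro 3,676/25,086 × $385,600 = 56,504.25.
Rounded to nearest $100: Dube $98,300; Vance $55,800; Ibarra $145,100; Chaudhri $30,000; Ferraro $56,500. Sum = $385,700.
Difference $385,600 − $385,700 = −$100 applied to largest floor area (Ibarra): Ibarra becomes $145,000.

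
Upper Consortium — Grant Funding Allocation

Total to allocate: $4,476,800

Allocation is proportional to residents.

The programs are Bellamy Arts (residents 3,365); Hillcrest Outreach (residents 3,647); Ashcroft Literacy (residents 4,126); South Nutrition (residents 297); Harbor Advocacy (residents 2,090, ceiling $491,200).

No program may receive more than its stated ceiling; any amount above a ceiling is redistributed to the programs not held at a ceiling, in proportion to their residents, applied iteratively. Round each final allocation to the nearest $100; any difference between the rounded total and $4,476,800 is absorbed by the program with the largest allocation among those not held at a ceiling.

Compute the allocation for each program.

Residents total: 13,525.
Proportional shares (ignoring caps): Bellamy Arts 1,113,821.22; Hillcrest Outreach 1,207,163.74; Ashcroft Literacy 1,365,713.63; South Nutrition 98,307.55; Harbor Advocacy 691,793.86.
Capped: Harbor Advocacy ($491,200); balance $3,985,600 reallocated over remaining residents 11,435.
Remaining shares: Bellamy Arts 1,172,850.37 → $1,172,900; Hillcrest Outreach 1,271,139.76 → $1,271,100; Ashcroft Literacy 1,438,092.31 → $1,438,100; South Nutrition 103,517.55 → $103,500.

Bellamy Arts: $1,172,900 · Hillcrest Outreach: $1,271,100 · Ashcroft Literacy: $1,438,100 · South Nutrition: $103,500 · Harbor Advocacy: $491,200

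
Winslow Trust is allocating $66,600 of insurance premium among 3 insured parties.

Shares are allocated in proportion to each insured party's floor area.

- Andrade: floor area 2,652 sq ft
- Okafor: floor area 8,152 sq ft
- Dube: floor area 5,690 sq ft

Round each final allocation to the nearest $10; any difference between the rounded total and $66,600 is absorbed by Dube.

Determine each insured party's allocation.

Andrade: $10,710; Okafor: $32,920; Dube: $22,970

Sum of floor area: 16,494.
Pro-rata amounts: Andrade 2,652/16,494 × $66,600 = 10,708.33; Okafor 8,152/16,494 × $66,600 = 32,916.41; Dube 5,690/16,494 × $66,600 = 22,975.26.
At nearest $10: Andrade $10,710; Okafor $32,920; Dube $22,980. Sum = $66,610.
Difference $66,600 − $66,610 = −$10 applied to Dube: Dube becomes $22,970.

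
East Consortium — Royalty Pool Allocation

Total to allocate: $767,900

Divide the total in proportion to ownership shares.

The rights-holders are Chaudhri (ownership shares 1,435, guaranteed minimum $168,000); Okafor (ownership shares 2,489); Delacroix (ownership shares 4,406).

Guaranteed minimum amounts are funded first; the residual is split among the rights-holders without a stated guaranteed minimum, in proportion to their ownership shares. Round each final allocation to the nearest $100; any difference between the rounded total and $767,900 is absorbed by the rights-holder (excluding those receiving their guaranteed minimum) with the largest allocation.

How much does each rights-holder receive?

Chaudhri: $168,000 · Okafor: $216,600 · Delacroix: $383,300

Fund the minimums — Chaudhri $168,000. Residual $599,900.
Residual split over remaining ownership shares 6,895: Okafor 216,555.63 → $216,600; Delacroix 383,344.37 → $383,300.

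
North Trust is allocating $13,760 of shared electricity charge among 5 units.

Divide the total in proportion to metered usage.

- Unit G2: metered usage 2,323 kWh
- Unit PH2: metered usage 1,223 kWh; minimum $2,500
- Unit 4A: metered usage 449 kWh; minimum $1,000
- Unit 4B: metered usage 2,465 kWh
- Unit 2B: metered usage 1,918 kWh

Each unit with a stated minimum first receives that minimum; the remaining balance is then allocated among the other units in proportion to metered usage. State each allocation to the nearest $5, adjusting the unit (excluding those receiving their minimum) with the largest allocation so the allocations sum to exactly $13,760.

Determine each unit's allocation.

Fund the minimums — Unit PH2 $2,500; Unit 4A $1,000. Balance $10,260.
Balance split over remaining metered usage 6,706: Unit G2 3,554.13 → $3,555; Unit 4B 3,771.38 → $3,770; Unit 2B 2,934.49 → $2,935.

Unit G2: $3,555 | Unit PH2: $2,500 | Unit 4A: $1,000 | Unit 4B: $3,770 | Unit 2B: $2,935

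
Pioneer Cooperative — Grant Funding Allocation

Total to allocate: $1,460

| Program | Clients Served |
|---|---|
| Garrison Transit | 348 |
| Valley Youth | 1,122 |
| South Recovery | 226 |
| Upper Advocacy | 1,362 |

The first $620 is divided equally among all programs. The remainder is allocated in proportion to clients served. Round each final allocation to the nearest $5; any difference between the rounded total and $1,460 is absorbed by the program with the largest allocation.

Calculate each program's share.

Equal tier: $620 ÷ 4 = $155 apiece.
Remainder $840 by clients served (total 3,058): Garrison Transit 95.59 → $95; Valley Youth 308.20 → $310; South Recovery 62.08 → $60; Upper Advocacy 374.13 → $375.
Totals: Garrison Transit $155 + $95 = $250; Valley Youth $155 + $310 = $465; South Recovery $155 + $60 = $215; Upper Advocacy $155 + $375 = $530.

Garrison Transit: $250 | Valley Youth: $465 | South Recovery: $215 | Upper Advocacy: $530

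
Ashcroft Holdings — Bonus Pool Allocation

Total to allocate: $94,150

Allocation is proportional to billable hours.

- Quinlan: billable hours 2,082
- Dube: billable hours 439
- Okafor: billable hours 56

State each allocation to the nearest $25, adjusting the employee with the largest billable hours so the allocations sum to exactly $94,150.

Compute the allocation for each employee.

Combined billable hours = 2,082 + 439 + 56 = 2,577.
Unrounded shares: Quinlan 76,065.31; Dube 16,038.75; Okafor 2,045.94.
After rounding ($25): Quinlan $76,075; Dube $16,050; Okafor $2,050. Sum = $94,175.
Difference $94,150 − $94,175 = −$25 applied to largest billable hours (Quinlan): Quinlan becomes $76,050.

Quinlan: $76,050 · Dube: $16,050 · Okafor: $2,050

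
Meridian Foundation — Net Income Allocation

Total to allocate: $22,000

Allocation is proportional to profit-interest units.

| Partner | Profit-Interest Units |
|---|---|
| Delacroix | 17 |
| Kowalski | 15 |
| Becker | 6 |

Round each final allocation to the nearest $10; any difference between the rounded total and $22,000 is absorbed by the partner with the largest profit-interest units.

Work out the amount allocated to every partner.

Profit-interest units total: 38.
Pro-rata amounts: Delacroix 17/38 × $22,000 = 9,842.11; Kowalski 15/38 × $22,000 = 8,684.21; Becker 6/38 × $22,000 = 3,473.68.
At nearest $10: Delacroix $9,840; Kowalski $8,680; Becker $3,470. Sum = $21,990.
Difference $22,000 − $21,990 = +$10 applied to largest profit-interest units (Delacroix): Delacroix becomes $9,850.

Delacroix: $9,850 | Kowalski: $8,680 | Becker: $3,470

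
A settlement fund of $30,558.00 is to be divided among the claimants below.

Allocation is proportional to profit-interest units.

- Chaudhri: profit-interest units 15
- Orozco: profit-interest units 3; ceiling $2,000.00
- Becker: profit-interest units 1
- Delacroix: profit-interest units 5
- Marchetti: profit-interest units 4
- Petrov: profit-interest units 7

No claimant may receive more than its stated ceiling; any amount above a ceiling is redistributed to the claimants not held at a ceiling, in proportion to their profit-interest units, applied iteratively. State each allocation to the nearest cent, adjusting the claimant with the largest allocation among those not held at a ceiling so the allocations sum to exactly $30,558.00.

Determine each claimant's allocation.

Chaudhri: $13,386.56; Orozco: $2,000.00; Becker: $892.44; Delacroix: $4,462.19; Marchetti: $3,569.75; Petrov: $6,247.06

Sum of profit-interest units: 35.
Proportional shares (ignoring caps): Chaudhri 13,096.2857; Orozco 2,619.2571; Becker 873.0857; Delacroix 4,365.4286; Marchetti 3,492.3429; Petrov 6,111.6000.
Capped: Orozco ($2,000.00); remaining pool $28,558.00 reallocated over remaining profit-interest units 32.
Remaining shares: Chaudhri 13,386.5625 → $13,386.56; Becker 892.4375 → $892.44; Delacroix 4,462.1875 → $4,462.19; Marchetti 3,569.7500 → $3,569.75; Petrov 6,247.0625 → $6,247.06.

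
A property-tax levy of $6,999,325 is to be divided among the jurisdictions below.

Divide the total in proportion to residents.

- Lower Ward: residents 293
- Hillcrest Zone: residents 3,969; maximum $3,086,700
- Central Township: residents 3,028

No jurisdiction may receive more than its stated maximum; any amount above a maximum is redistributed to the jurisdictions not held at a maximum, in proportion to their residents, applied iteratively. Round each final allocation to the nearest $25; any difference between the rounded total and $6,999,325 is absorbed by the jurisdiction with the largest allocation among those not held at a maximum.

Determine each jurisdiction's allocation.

Lower Ward: $345,200 · Hillcrest Zone: $3,086,700 · Central Township: $3,567,425

Total residents = 7,290.
Proportional shares (ignoring caps): Lower Ward 281,317.18; Hillcrest Zone 3,810,743.61; Central Township 2,907,264.21.
Cap binds for Hillcrest Zone ($3,086,700); balance $3,912,625 reallocated over remaining residents 3,321.
Remaining shares: Lower Ward 345,196.97 → $345,200; Central Township 3,567,428.03 → $3,567,425.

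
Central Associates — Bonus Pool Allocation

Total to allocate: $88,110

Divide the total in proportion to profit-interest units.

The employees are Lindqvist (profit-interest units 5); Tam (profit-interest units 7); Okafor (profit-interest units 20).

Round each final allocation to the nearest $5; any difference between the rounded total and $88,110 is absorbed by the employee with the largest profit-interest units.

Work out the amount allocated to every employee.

Lindqvist: $13,765 · Tam: $19,275 · Okafor: $55,070

Combined profit-interest units = 5 + 7 + 20 = 32.
Pro-rata amounts: Lindqvist 13,767.19; Tam 19,274.06; Okafor 55,068.75.
Rounded to nearest $5: Lindqvist $13,765; Tam $19,275; Okafor $55,070. Sum = $88,110.
Rounded total matches; no reconciliation needed.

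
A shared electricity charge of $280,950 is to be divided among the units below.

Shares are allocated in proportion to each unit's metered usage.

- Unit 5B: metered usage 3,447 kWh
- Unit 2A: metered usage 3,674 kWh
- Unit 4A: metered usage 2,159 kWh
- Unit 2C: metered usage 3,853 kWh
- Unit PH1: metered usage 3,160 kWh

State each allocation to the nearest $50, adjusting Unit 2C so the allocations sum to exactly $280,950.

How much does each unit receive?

Sum of metered usage: 16,293.
Proportional shares: Unit 5B 3,447/16,293 × $280,950 = 59,438.69; Unit 2A 3,674/16,293 × $280,950 = 63,352.99; Unit 4A 2,159/16,293 × $280,950 = 37,228.94; Unit 2C 3,853/16,293 × $280,950 = 66,439.60; Unit PH1 3,160/16,293 × $280,950 = 54,489.78.
At nearest $50: Unit 5B $59,450; Unit 2A $63,350; Unit 4A $37,250; Unit 2C $66,450; Unit PH1 $54,500. Sum = $281,000.
Difference $280,950 − $281,000 = −$50 applied to Unit 2C: Unit 2C becomes $66,400.

Unit 5B: $59,450; Unit 2A: $63,350; Unit 4A: $37,250; Unit 2C: $66,400; Unit PH1: $54,500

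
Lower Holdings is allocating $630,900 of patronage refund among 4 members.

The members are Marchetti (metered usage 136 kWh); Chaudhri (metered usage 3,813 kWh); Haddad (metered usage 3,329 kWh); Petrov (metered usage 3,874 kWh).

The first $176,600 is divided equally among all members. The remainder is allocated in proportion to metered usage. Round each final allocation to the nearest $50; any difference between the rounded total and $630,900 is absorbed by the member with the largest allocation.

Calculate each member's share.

$176,600 shared equally gives $44,150 per member.
Remainder $454,300 by metered usage (total 11,152): Marchetti 5,540.24 → $5,550; Chaudhri 155,330.51 → $155,350; Haddad 135,613.76 → $135,600; Petrov 157,815.48 → $157,800.
Totals: Marchetti $44,150 + $5,550 = $49,700; Chaudhri $44,150 + $155,350 = $199,500; Haddad $44,150 + $135,600 = $179,750; Petrov $44,150 + $157,800 = $201,950.

Marchetti: $49,700 | Chaudhri: $199,500 | Haddad: $179,750 | Petrov: $201,950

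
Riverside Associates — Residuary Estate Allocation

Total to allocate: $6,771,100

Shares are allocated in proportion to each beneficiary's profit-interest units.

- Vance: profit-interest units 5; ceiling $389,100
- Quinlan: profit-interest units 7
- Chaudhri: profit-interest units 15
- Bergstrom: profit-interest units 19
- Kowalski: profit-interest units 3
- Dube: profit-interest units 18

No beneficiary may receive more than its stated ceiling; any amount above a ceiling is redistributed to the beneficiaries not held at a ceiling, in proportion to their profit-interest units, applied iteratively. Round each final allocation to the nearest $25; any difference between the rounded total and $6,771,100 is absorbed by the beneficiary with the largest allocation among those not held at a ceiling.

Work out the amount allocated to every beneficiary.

Vance: $389,100; Quinlan: $720,550; Chaudhri: $1,544,025; Bergstrom: $1,955,775; Kowalski: $308,800; Dube: $1,852,850

Total profit-interest units = 67.
Pro-rata shares before constraints: Vance 505,305.97; Quinlan 707,428.36; Chaudhri 1,515,917.91; Bergstrom 1,920,162.69; Kowalski 303,183.58; Dube 1,819,101.49.
Capped: Vance ($389,100); residual $6,382,000 reallocated over remaining profit-interest units 62.
Shares after redistribution: Quinlan 720,548.39 → $720,550; Chaudhri 1,544,032.26 → $1,544,025; Bergstrom 1,955,774.19 → $1,955,775; Kowalski 308,806.45 → $308,800; Dube 1,852,838.71 → $1,852,850.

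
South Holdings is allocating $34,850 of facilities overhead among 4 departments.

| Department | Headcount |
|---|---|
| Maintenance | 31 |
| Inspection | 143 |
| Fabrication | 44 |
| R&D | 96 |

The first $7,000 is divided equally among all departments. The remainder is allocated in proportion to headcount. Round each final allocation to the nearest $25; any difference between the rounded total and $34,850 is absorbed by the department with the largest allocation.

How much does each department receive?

Maintenance: $4,500; Inspection: $14,425; Fabrication: $5,650; R&D: $10,275

$7,000 shared equally gives $1,750 per department.
Remainder $27,850 by headcount (total 314): Maintenance 2,749.52 → $2,750; Inspection 12,683.28 → $12,675; Fabrication 3,902.55 → $3,900; R&D 8,514.65 → $8,525.
Totals: Maintenance $1,750 + $2,750 = $4,500; Inspection $1,750 + $12,675 = $14,425; Fabrication $1,750 + $3,900 = $5,650; R&D $1,750 + $8,525 = $10,275.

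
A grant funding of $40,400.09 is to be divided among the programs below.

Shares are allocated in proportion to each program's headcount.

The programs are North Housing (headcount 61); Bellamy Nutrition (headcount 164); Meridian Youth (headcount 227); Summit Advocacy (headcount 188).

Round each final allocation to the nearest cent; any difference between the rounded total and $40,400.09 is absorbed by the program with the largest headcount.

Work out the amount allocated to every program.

North Housing: $3,850.63 · Bellamy Nutrition: $10,352.52 · Meridian Youth: $14,329.41 · Summit Advocacy: $11,867.53

Sum of headcount: 61 + 164 + 227 + 188 = 640.
Proportional shares: North Housing 3,850.6336; Bellamy Nutrition 10,352.5231; Meridian Youth 14,329.4069; Summit Advocacy 11,867.5264.
At nearest cent: North Housing $3,850.63; Bellamy Nutrition $10,352.52; Meridian Youth $14,329.41; Summit Advocacy $11,867.53. Sum = $40,400.09.
Rounded total matches; no reconciliation needed.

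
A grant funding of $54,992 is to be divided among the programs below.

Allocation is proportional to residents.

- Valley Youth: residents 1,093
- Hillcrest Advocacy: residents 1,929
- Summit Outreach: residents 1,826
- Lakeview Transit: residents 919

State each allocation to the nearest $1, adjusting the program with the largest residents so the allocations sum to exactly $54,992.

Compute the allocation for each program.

Valley Youth: $10,422; Hillcrest Advocacy: $18,395; Summit Outreach: $17,412; Lakeview Transit: $8,763

Total residents = 5,767.
Pro-rata amounts: Valley Youth 1,093/5,767 × $54,992 = 10,422.45; Hillcrest Advocacy 1,929/5,767 × $54,992 = 18,394.24; Summit Outreach 1,826/5,767 × $54,992 = 17,412.07; Lakeview Transit 919/5,767 × $54,992 = 8,763.25.
Rounded to nearest $1: Valley Youth $10,422; Hillcrest Advocacy $18,394; Summit Outreach $17,412; Lakeview Transit $8,763. Sum = $54,991.
Difference $54,992 − $54,991 = +$1 applied to largest residents (Hillcrest Advocacy): Hillcrest Advocacy becomes $18,395.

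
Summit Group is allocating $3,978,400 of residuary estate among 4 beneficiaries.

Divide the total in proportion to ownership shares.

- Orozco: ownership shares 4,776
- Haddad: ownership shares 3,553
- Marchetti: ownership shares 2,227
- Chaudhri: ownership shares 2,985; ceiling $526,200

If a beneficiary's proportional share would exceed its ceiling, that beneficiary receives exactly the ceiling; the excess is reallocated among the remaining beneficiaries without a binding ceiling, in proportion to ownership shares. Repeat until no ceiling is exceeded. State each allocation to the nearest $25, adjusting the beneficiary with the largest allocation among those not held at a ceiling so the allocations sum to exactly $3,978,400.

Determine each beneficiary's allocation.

Sum of ownership shares: 13,541.
Pro-rata shares before constraints: Orozco 1,403,207.92; Haddad 1,043,885.62; Marchetti 654,301.51; Chaudhri 877,004.95.
Held at cap: Chaudhri ($526,200); remaining pool $3,452,200 reallocated over remaining ownership shares 10,556.
Shares after redistribution: Orozco 1,561,927.55 → $1,561,925; Haddad 1,161,961.60 → $1,161,950; Marchetti 728,310.86 → $728,300.
Rounding difference +$25 applied to Orozco → $1,561,950.

Orozco: $1,561,950; Haddad: $1,161,950; Marchetti: $728,300; Chaudhri: $526,200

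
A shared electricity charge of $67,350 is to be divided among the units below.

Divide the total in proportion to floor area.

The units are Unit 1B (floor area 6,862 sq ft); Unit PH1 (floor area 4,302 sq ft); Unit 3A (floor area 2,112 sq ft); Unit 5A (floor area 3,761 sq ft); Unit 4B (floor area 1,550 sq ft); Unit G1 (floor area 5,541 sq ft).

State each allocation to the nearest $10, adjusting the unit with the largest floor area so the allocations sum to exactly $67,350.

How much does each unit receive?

Total floor area = 24,128.
Unrounded shares: Unit 1B 6,862/24,128 × $67,350 = 19,154.33; Unit PH1 4,302/24,128 × $67,350 = 12,008.44; Unit 3A 2,112/24,128 × $67,350 = 5,895.36; Unit 5A 3,761/24,128 × $67,350 = 10,498.32; Unit 4B 1,550/24,128 × $67,350 = 4,326.61; Unit G1 5,541/24,128 × $67,350 = 15,466.94.
After rounding ($10): Unit 1B $19,150; Unit PH1 $12,010; Unit 3A $5,900; Unit 5A $10,500; Unit 4B $4,330; Unit G1 $15,470. Sum = $67,360.
Difference $67,350 − $67,360 = −$10 applied to largest floor area (Unit 1B): Unit 1B becomes $19,140.

Unit 1B: $19,140 · Unit PH1: $12,010 · Unit 3A: $5,900 · Unit 5A: $10,500 · Unit 4B: $4,330 · Unit G1: $15,470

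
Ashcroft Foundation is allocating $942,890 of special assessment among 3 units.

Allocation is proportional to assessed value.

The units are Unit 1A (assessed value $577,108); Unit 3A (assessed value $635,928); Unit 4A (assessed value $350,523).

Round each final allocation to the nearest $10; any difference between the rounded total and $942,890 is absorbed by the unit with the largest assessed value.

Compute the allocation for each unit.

Unit 1A: $348,020 · Unit 3A: $383,490 · Unit 4A: $211,380

Sum of assessed value: 577,108 + 635,928 + 350,523 = 1,563,559.
Pro-rata amounts: Unit 1A 348,019.72; Unit 3A 383,490.58; Unit 4A 211,379.70.
After rounding ($10): Unit 1A $348,020; Unit 3A $383,490; Unit 4A $211,380. Sum = $942,890.
Rounded total matches; no reconciliation needed.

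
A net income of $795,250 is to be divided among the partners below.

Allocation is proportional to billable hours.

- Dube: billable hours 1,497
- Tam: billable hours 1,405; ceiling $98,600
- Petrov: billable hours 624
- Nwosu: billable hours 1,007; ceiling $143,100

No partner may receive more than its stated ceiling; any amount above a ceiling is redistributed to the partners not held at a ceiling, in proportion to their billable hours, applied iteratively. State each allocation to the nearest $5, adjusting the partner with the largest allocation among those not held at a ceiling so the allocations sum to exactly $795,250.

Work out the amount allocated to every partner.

Dube: $390,695 · Tam: $98,600 · Petrov: $162,855 · Nwosu: $143,100

Sum of billable hours: 4,533.
Unconstrained shares: Dube 262,627.23; Tam 246,487.15; Petrov 109,471.87; Nwosu 176,663.74.
Held at cap: Tam ($98,600), Nwosu ($143,100); balance $553,550 reallocated over remaining billable hours 2,121.
Shares after redistribution: Dube 390,695.12 → $390,695; Petrov 162,854.88 → $162,855.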